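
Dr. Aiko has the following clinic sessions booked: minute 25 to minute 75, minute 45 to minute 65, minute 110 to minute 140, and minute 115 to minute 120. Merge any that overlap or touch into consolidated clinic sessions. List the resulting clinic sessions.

minute 25 to minute 75, minute 110 to minute 140

minute 45 to minute 65 overlaps/touches minute 25 to minute 75 → extend to minute 25 to minute 75.
minute 110 to minute 140 is disjoint → start new block.
minute 115 to minute 120 overlaps/touches minute 110 to minute 140 → extend to minute 110 to minute 140.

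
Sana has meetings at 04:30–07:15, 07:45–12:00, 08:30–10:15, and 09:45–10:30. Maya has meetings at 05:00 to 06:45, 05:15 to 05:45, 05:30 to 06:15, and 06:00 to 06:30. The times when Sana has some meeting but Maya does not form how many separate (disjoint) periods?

3

First set merges to 04:30-07:15, 07:45-12:00.
Second set merges to 05:00-06:45.
A \ B = 04:30-05:00, 06:45-07:15, 07:45-12:00.
That is 3 disjoint pieces.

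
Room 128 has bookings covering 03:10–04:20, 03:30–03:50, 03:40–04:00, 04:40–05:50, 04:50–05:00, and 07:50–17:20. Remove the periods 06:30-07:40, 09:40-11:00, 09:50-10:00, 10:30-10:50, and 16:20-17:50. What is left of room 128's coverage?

03:10-04:20, 04:40-05:50, 07:50-09:40, 11:00-16:20

Merge the first list: 03:10-04:20, 04:40-05:50, 07:50-17:20.
Merge the second list: 06:30-07:40, 09:40-11:00, 16:20-17:50.
03:10-04:20: no B overlap → unchanged.
04:40-05:50: no B overlap → unchanged.
07:50-17:20 minus B → 07:50-09:40, 11:00-16:20.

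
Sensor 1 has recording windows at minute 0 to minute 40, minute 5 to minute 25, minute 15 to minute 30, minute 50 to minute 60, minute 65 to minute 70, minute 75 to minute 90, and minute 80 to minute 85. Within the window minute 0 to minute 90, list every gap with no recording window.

minute 40 to minute 50, minute 60 to minute 65, minute 70 to minute 75

Covered (merged): minute 0 to minute 40, minute 50 to minute 60, minute 65 to minute 70, minute 75 to minute 90.
Uncovered inside minute 0 to minute 90: minute 40 to minute 50, minute 60 to minute 65, minute 70 to minute 75.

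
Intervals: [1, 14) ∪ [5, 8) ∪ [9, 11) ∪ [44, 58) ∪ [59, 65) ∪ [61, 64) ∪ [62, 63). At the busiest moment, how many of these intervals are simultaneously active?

3

Sweep endpoints in order; track running count of active intervals.
Peak of 3 reached at 62.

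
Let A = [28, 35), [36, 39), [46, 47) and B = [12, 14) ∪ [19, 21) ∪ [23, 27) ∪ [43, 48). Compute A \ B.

[28, 35) ∪ [36, 39)

[28, 35): no B overlap → unchanged.
[36, 39): no B overlap → unchanged.
[46, 47): fully covered by B → removed.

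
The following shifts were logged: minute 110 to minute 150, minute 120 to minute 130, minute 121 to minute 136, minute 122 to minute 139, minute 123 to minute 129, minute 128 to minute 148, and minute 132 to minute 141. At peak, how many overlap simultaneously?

At minute 128, 6 of the intervals are simultaneously active.
No point has more.

6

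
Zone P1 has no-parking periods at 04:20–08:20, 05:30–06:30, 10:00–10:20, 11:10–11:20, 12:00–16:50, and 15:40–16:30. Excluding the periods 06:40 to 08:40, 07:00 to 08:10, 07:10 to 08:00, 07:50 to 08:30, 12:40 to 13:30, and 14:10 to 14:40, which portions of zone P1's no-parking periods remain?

04:20–06:40, 10:00–10:20, 11:10–11:20, 12:00–12:40, 13:30–14:10, 14:40–16:50

A, merged: 04:20–08:20, 10:00–10:20, 11:10–11:20, 12:00–16:50.
B, merged: 06:40–08:40, 12:40–13:30, 14:10–14:40.
04:20–08:20 with B removed leaves 04:20–06:40.
10:00–10:20 is untouched.
11:10–11:20 is untouched.
12:00–16:50 with B removed leaves 12:00–12:40, 13:30–14:10, 14:40–16:50.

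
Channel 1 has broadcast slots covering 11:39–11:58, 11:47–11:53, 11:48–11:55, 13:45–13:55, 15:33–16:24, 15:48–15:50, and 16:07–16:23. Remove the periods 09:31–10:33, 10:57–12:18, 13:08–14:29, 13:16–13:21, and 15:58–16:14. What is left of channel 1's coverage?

Merge the first list: 11:39-11:58, 13:45-13:55, 15:33-16:24.
Merge the second list: 09:31-10:33, 10:57-12:18, 13:08-14:29, 15:58-16:14.
11:39-11:58: fully covered by B → removed.
13:45-13:55: fully covered by B → removed.
15:33-16:24 minus B → 15:33-15:58, 16:14-16:24.

15:33-15:58, 16:14-16:24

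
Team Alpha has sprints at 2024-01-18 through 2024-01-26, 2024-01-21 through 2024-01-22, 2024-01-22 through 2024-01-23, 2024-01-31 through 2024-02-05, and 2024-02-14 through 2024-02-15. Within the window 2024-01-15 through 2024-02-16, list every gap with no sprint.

After merging, the occupied span is 2024-01-18 through 2024-01-26, 2024-01-31 through 2024-02-05, 2024-02-14 through 2024-02-15.
Uncovered inside 2024-01-15 through 2024-02-16: 2024-01-15 through 2024-01-17, 2024-01-27 through 2024-01-30, 2024-02-06 through 2024-02-13, 2024-02-16 through 2024-02-16.

2024-01-15 through 2024-01-17, 2024-01-27 through 2024-01-30, 2024-02-06 through 2024-02-13, 2024-02-16 through 2024-02-16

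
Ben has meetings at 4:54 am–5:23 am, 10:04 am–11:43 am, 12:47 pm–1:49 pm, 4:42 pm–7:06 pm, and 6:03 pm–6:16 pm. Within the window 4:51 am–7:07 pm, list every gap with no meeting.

4:51 am-4:54 am, 5:23 am-10:04 am, 11:43 am-12:47 pm, 1:49 pm-4:42 pm, 7:06 pm-7:07 pm

Covered (merged): 4:54 am-5:23 am, 10:04 am-11:43 am, 12:47 pm-1:49 pm, 4:42 pm-7:06 pm.
Complement within 4:51 am-7:07 pm: 4:51 am-4:54 am, 5:23 am-10:04 am, 11:43 am-12:47 pm, 1:49 pm-4:42 pm, 7:06 pm-7:07 pm.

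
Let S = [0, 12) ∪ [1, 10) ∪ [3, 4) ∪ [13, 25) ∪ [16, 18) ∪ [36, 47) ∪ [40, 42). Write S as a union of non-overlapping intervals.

[0, 12) ∪ [13, 25) ∪ [36, 47)

[1, 10) overlaps/touches [0, 12) → extend to [0, 12).
[3, 4) overlaps/touches [0, 12) → extend to [0, 12).
[13, 25) is disjoint → start new block.
[16, 18) overlaps/touches [13, 25) → extend to [13, 25).
[36, 47) is disjoint → start new block.
[40, 42) overlaps/touches [36, 47) → extend to [36, 47).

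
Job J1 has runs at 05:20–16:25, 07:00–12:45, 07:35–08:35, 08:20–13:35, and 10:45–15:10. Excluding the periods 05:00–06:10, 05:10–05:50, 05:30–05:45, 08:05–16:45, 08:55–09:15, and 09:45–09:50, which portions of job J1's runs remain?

First set merges to 05:20-16:25.
Second set merges to 05:00-06:10, 08:05-16:45.
05:20-16:25 minus B → 06:10-08:05.

06:10-08:05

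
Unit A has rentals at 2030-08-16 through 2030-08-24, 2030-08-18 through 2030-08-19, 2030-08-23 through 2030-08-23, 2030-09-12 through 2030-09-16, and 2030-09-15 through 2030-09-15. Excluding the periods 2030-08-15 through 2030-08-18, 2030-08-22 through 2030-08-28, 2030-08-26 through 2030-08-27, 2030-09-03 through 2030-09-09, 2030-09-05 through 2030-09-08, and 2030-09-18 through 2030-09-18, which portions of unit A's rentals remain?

2030-08-19 through 2030-08-21, 2030-09-12 through 2030-09-16

First set merges to 2030-08-16 through 2030-08-24, 2030-09-12 through 2030-09-16.
Second set merges to 2030-08-15 through 2030-08-18, 2030-08-22 through 2030-08-28, 2030-09-03 through 2030-09-09, 2030-09-18 through 2030-09-18.
2030-08-16 through 2030-08-24 minus B → 2030-08-19 through 2030-08-21.
2030-09-12 through 2030-09-16: no B overlap → unchanged.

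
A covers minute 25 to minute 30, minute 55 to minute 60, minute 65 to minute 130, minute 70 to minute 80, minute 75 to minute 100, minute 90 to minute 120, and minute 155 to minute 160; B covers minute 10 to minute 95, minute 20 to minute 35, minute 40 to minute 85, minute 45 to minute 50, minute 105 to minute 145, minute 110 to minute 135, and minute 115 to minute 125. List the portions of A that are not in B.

minute 95 to minute 105, minute 155 to minute 160

A, merged: minute 25 to minute 30, minute 55 to minute 60, minute 65 to minute 130, minute 155 to minute 160.
B, merged: minute 10 to minute 95, minute 105 to minute 145.
minute 25 to minute 30 lies entirely inside B → drops out.
minute 55 to minute 60 lies entirely inside B → drops out.
minute 65 to minute 130 with B removed leaves minute 95 to minute 105.
minute 155 to minute 160 is untouched.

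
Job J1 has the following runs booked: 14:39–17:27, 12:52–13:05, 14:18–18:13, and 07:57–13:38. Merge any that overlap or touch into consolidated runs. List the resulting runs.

Sort by start: 07:57-13:38, 12:52-13:05, 14:18-18:13, 14:39-17:27.
12:52-13:05 overlaps/touches 07:57-13:38 → extend to 07:57-13:38.
14:18-18:13 is disjoint → start new block.
14:39-17:27 overlaps/touches 14:18-18:13 → extend to 14:18-18:13.

07:57-13:38, 14:18-18:13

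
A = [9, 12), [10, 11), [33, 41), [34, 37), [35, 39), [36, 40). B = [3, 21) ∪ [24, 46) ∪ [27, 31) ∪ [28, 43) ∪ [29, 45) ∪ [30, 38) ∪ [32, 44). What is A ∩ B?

First set merges to [9, 12), [33, 41).
Second set merges to [3, 21), [24, 46).
[9, 12) meets the second set on [9, 12).
[33, 41) meets the second set on [33, 41).

[9, 12) ∪ [33, 41)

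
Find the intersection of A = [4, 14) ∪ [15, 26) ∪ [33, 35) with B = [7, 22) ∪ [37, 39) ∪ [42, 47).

[4, 14) overlaps B on [7, 14).
[15, 26) overlaps B on [15, 22).
[33, 35) falls entirely outside B.

[7, 14) ∪ [15, 22)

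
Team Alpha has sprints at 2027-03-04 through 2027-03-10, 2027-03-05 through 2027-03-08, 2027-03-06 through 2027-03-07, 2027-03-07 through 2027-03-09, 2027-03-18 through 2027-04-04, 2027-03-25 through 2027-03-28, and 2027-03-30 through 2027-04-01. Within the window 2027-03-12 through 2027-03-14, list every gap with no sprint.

2027-03-12 through 2027-03-14

Covered (merged): 2027-03-04 through 2027-03-10, 2027-03-18 through 2027-04-04.
Uncovered inside 2027-03-12 through 2027-03-14: 2027-03-12 through 2027-03-14.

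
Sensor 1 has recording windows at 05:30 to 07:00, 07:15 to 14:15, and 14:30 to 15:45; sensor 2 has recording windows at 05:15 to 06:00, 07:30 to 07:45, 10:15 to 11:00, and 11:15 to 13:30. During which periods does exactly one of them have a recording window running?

05:15–05:30, 06:00–07:00, 07:15–07:30, 07:45–10:15, 11:00–11:15, 13:30–14:15, 14:30–15:45

A \ B = 06:00–07:00, 07:15–07:30, 07:45–10:15, 11:00–11:15, 13:30–14:15, 14:30–15:45.
B \ A = 05:15–05:30.
Union of the two gives the symmetric difference.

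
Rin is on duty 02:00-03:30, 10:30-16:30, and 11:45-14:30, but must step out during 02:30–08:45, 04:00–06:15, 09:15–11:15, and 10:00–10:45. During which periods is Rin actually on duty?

Merge the first list: 02:00-03:30, 10:30-16:30.
Merge the second list: 02:30-08:45, 09:15-11:15.
02:00-03:30 \ B = 02:00-02:30.
10:30-16:30 \ B = 11:15-16:30.

02:00-02:30, 11:15-16:30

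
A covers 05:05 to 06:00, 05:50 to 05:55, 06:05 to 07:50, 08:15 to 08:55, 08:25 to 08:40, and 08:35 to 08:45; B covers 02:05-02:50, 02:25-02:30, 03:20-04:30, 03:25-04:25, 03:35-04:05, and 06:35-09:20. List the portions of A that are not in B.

05:05–06:00, 06:05–06:35

A, merged: 05:05–06:00, 06:05–07:50, 08:15–08:55.
B, merged: 02:05–02:50, 03:20–04:30, 06:35–09:20.
05:05–06:00: nothing removed.
06:05–07:50 \ B = 06:05–06:35.
08:15–08:55: entirely removed.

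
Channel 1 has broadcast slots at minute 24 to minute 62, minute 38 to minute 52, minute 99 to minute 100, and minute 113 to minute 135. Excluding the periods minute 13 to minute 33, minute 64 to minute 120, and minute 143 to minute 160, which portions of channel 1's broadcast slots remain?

minute 33 to minute 62, minute 120 to minute 135

Merge the first list: minute 24 to minute 62, minute 99 to minute 100, minute 113 to minute 135.
minute 24 to minute 62 minus B → minute 33 to minute 62.
minute 99 to minute 100: fully covered by B → removed.
minute 113 to minute 135 minus B → minute 120 to minute 135.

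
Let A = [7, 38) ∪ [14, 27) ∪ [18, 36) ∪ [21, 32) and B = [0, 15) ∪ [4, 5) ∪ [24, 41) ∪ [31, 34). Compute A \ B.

Merge the first list: [7, 38).
Merge the second list: [0, 15), [24, 41).
[7, 38) minus B → [15, 24).

[15, 24)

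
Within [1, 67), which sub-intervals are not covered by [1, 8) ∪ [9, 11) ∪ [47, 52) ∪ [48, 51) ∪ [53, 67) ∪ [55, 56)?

[8, 9) ∪ [11, 47) ∪ [52, 53)

The merged coverage is [1, 8), [9, 11), [47, 52), [53, 67).
Complement within [1, 67): [8, 9), [11, 47), [52, 53).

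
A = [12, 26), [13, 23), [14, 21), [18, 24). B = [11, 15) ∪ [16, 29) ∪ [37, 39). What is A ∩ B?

[12, 15) ∪ [16, 26)

A, merged: [12, 26).
[12, 26) overlaps B on [12, 15), [16, 26).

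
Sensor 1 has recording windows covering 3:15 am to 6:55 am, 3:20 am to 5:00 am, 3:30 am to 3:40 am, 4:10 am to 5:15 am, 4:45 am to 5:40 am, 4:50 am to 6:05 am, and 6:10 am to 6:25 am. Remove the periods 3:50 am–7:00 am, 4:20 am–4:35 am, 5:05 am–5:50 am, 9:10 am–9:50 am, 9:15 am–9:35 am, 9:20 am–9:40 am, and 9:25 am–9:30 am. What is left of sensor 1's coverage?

3:15 am–3:50 am

First set merges to 3:15 am–6:55 am.
Second set merges to 3:50 am–7:00 am, 9:10 am–9:50 am.
3:15 am–6:55 am \ B = 3:15 am–3:50 am.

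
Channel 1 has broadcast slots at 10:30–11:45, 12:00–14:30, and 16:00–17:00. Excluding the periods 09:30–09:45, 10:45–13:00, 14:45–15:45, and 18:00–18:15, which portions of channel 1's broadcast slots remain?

10:30-11:45 minus B → 10:30-10:45.
12:00-14:30 minus B → 13:00-14:30.
16:00-17:00: no B overlap → unchanged.

10:30-10:45, 13:00-14:30, 16:00-17:00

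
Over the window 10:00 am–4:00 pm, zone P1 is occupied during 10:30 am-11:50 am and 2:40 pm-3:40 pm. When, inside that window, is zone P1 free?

10:00 am–10:30 am, 11:50 am–2:40 pm, 3:40 pm–4:00 pm

After merging, the occupied span is 10:30 am–11:50 am, 2:40 pm–3:40 pm.
Uncovered inside 10:00 am–4:00 pm: 10:00 am–10:30 am, 11:50 am–2:40 pm, 3:40 pm–4:00 pm.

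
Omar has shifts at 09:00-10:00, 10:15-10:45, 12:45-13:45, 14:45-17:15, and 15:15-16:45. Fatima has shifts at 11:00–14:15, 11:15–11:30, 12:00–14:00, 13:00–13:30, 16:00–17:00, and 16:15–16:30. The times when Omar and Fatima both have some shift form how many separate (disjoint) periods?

First set merges to 09:00–10:00, 10:15–10:45, 12:45–13:45, 14:45–17:15.
Second set merges to 11:00–14:15, 16:00–17:00.
A ∩ B = 12:45–13:45, 16:00–17:00.
That is 2 disjoint pieces.

2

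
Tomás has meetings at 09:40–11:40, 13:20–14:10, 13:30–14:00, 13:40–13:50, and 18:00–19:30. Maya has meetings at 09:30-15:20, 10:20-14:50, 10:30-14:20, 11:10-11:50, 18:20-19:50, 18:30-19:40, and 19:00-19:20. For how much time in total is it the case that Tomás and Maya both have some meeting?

Merge the first list: 09:40-11:40, 13:20-14:10, 18:00-19:30.
Merge the second list: 09:30-15:20, 18:20-19:50.
A ∩ B = 09:40-11:40, 13:20-14:10, 18:20-19:30.
Total: 2 h + 50 min + 1 h 10 min = 4 h.

4 h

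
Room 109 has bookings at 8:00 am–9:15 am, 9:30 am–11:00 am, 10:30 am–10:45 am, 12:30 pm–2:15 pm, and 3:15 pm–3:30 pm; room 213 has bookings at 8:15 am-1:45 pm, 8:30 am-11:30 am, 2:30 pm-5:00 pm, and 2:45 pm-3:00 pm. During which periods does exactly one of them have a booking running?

First set merges to 8:00 am–9:15 am, 9:30 am–11:00 am, 12:30 pm–2:15 pm, 3:15 pm–3:30 pm.
Second set merges to 8:15 am–1:45 pm, 2:30 pm–5:00 pm.
Only in the first: 8:00 am–8:15 am, 1:45 pm–2:15 pm.
Only in the second: 9:15 am–9:30 am, 11:00 am–12:30 pm, 2:30 pm–3:15 pm, 3:30 pm–5:00 pm.
Together these are the periods covered by exactly one.

8:00 am–8:15 am, 9:15 am–9:30 am, 11:00 am–12:30 pm, 1:45 pm–2:15 pm, 2:30 pm–3:15 pm, 3:30 pm–5:00 pm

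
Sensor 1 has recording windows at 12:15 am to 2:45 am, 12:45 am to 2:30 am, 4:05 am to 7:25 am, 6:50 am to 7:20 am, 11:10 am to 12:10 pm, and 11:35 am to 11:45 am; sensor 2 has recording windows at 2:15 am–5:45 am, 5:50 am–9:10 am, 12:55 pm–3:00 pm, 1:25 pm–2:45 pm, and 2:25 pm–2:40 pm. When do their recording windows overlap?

2:15 am–2:45 am, 4:05 am–5:45 am, 5:50 am–7:25 am

First set merges to 12:15 am–2:45 am, 4:05 am–7:25 am, 11:10 am–12:10 pm.
Second set merges to 2:15 am–5:45 am, 5:50 am–9:10 am, 12:55 pm–3:00 pm.
12:15 am–2:45 am ∩ B → 2:15 am–2:45 am.
4:05 am–7:25 am ∩ B → 4:05 am–5:45 am, 5:50 am–7:25 am.
11:10 am–12:10 pm meets no B interval.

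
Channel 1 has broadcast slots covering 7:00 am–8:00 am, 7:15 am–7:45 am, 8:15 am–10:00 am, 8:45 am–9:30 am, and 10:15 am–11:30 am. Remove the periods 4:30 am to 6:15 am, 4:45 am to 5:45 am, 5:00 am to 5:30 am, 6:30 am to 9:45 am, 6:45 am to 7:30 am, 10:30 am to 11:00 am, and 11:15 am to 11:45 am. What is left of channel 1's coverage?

9:45 am–10:00 am, 10:15 am–10:30 am, 11:00 am–11:15 am

First set merges to 7:00 am–8:00 am, 8:15 am–10:00 am, 10:15 am–11:30 am.
Second set merges to 4:30 am–6:15 am, 6:30 am–9:45 am, 10:30 am–11:00 am, 11:15 am–11:45 am.
7:00 am–8:00 am: fully covered by B → removed.
8:15 am–10:00 am minus B → 9:45 am–10:00 am.
10:15 am–11:30 am minus B → 10:15 am–10:30 am, 11:00 am–11:15 am.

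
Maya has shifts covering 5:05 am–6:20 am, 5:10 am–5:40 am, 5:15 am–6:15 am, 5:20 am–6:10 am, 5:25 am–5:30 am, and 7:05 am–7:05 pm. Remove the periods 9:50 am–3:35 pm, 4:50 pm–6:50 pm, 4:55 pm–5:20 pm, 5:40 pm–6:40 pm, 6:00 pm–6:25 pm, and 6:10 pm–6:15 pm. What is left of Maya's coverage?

First set merges to 5:05 am–6:20 am, 7:05 am–7:05 pm.
Second set merges to 9:50 am–3:35 pm, 4:50 pm–6:50 pm.
5:05 am–6:20 am: no B overlap → unchanged.
7:05 am–7:05 pm minus B → 7:05 am–9:50 am, 3:35 pm–4:50 pm, 6:50 pm–7:05 pm.

5:05 am–6:20 am, 7:05 am–9:50 am, 3:35 pm–4:50 pm, 6:50 pm–7:05 pm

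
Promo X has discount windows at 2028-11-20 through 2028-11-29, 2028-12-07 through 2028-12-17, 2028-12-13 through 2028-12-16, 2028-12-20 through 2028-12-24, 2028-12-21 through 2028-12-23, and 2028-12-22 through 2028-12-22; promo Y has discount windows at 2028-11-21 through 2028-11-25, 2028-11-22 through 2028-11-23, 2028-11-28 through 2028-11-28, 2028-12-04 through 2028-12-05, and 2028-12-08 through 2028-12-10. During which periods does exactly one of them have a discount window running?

First set merges to 2028-11-20 through 2028-11-29, 2028-12-07 through 2028-12-17, 2028-12-20 through 2028-12-24.
Second set merges to 2028-11-21 through 2028-11-25, 2028-11-28 through 2028-11-28, 2028-12-04 through 2028-12-05, 2028-12-08 through 2028-12-10.
A \ B = 2028-11-20 through 2028-11-20, 2028-11-26 through 2028-11-27, 2028-11-29 through 2028-11-29, 2028-12-07 through 2028-12-07, 2028-12-11 through 2028-12-17, 2028-12-20 through 2028-12-24.
B \ A = 2028-12-04 through 2028-12-05.
Union of the two gives the symmetric difference.

2028-11-20 through 2028-11-20, 2028-11-26 through 2028-11-27, 2028-11-29 through 2028-11-29, 2028-12-04 through 2028-12-05, 2028-12-07 through 2028-12-07, 2028-12-11 through 2028-12-17, 2028-12-20 through 2028-12-24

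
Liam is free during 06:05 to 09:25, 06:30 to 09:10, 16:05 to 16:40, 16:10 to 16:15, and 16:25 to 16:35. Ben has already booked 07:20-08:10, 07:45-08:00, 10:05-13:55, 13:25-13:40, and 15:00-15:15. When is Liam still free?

06:05–07:20, 08:10–09:25, 16:05–16:40

First set merges to 06:05–09:25, 16:05–16:40.
Second set merges to 07:20–08:10, 10:05–13:55, 15:00–15:15.
06:05–09:25 \ B = 06:05–07:20, 08:10–09:25.
16:05–16:40: nothing removed.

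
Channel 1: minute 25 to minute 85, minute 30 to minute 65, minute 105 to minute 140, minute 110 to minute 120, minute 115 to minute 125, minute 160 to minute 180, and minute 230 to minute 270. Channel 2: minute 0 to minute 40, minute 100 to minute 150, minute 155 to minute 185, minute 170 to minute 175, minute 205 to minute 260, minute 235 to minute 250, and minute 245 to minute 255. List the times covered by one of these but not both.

Merge the first list: minute 25 to minute 85, minute 105 to minute 140, minute 160 to minute 180, minute 230 to minute 270.
Merge the second list: minute 0 to minute 40, minute 100 to minute 150, minute 155 to minute 185, minute 205 to minute 260.
A \ B = minute 40 to minute 85, minute 260 to minute 270.
B \ A = minute 0 to minute 25, minute 100 to minute 105, minute 140 to minute 150, minute 155 to minute 160, minute 180 to minute 185, minute 205 to minute 230.
Union of the two gives the symmetric difference.

minute 0 to minute 25, minute 40 to minute 85, minute 100 to minute 105, minute 140 to minute 150, minute 155 to minute 160, minute 180 to minute 185, minute 205 to minute 230, minute 260 to minute 270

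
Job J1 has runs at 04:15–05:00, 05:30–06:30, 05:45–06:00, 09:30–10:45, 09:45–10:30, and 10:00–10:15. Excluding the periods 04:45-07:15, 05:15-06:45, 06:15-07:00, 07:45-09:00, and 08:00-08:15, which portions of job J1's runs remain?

04:15-04:45, 09:30-10:45

First set merges to 04:15-05:00, 05:30-06:30, 09:30-10:45.
Second set merges to 04:45-07:15, 07:45-09:00.
04:15-05:00 with B removed leaves 04:15-04:45.
05:30-06:30 lies entirely inside B → drops out.
09:30-10:45 is untouched.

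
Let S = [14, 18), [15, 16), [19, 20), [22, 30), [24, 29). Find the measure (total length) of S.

Merged: [14, 18), [19, 20), [22, 30).
Lengths: 4 + 1 + 8 = 13.

13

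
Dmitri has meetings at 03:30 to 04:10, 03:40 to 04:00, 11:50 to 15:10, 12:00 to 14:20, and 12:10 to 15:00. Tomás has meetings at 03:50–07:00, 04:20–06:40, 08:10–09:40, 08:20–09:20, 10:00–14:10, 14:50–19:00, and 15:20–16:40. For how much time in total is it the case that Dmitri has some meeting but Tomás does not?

A, merged: 03:30–04:10, 11:50–15:10.
B, merged: 03:50–07:00, 08:10–09:40, 10:00–14:10, 14:50–19:00.
A \ B = 03:30–03:50, 14:10–14:50.
Total: 20 min + 40 min = 1 h.

1 h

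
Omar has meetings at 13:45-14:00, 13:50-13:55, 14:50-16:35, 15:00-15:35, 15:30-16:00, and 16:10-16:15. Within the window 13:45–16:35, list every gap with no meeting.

14:00–14:50

After merging, the occupied span is 13:45–14:00, 14:50–16:35.
Uncovered inside 13:45–16:35: 14:00–14:50.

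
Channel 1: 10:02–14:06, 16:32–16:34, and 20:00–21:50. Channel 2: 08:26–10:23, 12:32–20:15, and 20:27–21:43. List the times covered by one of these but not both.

A \ B = 10:23–12:32, 20:15–20:27, 21:43–21:50.
B \ A = 08:26–10:02, 14:06–16:32, 16:34–20:00.
Union of the two gives the symmetric difference.

08:26–10:02, 10:23–12:32, 14:06–16:32, 16:34–20:00, 20:15–20:27, 21:43–21:50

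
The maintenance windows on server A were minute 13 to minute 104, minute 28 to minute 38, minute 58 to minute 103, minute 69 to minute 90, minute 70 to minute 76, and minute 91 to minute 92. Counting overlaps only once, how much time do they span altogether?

91 minutes

Merged: minute 13 to minute 104.
Length: 91 minutes.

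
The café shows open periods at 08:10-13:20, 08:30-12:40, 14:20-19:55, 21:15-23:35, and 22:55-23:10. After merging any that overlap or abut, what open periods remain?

08:30–12:40 overlaps/touches 08:10–13:20 → extend to 08:10–13:20.
14:20–19:55 is disjoint → start new block.
21:15–23:35 is disjoint → start new block.
22:55–23:10 overlaps/touches 21:15–23:35 → extend to 21:15–23:35.

08:10–13:20, 14:20–19:55, 21:15–23:35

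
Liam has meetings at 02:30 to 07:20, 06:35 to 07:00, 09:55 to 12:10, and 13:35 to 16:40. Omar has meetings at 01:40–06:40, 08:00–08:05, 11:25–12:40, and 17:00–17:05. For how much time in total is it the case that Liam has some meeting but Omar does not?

5 h 15 min

A, merged: 02:30–07:20, 09:55–12:10, 13:35–16:40.
A \ B = 06:40–07:20, 09:55–11:25, 13:35–16:40.
Total: 40 min + 1 h 30 min + 3 h 5 min = 5 h 15 min.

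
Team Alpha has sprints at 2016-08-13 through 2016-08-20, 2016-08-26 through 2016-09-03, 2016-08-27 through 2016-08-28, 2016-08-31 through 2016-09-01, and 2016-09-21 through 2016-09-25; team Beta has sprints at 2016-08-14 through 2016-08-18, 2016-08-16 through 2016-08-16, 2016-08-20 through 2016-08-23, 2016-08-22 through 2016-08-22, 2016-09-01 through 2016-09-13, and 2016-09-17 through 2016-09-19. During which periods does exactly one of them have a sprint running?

2016-08-13 through 2016-08-13, 2016-08-19 through 2016-08-19, 2016-08-21 through 2016-08-23, 2016-08-26 through 2016-08-31, 2016-09-04 through 2016-09-13, 2016-09-17 through 2016-09-19, 2016-09-21 through 2016-09-25

A, merged: 2016-08-13 through 2016-08-20, 2016-08-26 through 2016-09-03, 2016-09-21 through 2016-09-25.
B, merged: 2016-08-14 through 2016-08-18, 2016-08-20 through 2016-08-23, 2016-09-01 through 2016-09-13, 2016-09-17 through 2016-09-19.
Only in the first: 2016-08-13 through 2016-08-13, 2016-08-19 through 2016-08-19, 2016-08-26 through 2016-08-31, 2016-09-21 through 2016-09-25.
Only in the second: 2016-08-21 through 2016-08-23, 2016-09-04 through 2016-09-13, 2016-09-17 through 2016-09-19.
Together these are the periods covered by exactly one.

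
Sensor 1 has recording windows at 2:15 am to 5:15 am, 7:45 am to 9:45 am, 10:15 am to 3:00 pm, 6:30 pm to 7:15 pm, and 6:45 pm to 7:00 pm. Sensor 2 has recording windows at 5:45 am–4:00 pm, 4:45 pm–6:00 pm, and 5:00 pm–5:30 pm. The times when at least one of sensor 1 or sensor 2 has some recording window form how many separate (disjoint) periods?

4

Merge the first list: 2:15 am–5:15 am, 7:45 am–9:45 am, 10:15 am–3:00 pm, 6:30 pm–7:15 pm.
Merge the second list: 5:45 am–4:00 pm, 4:45 pm–6:00 pm.
A ∪ B = 2:15 am–5:15 am, 5:45 am–4:00 pm, 4:45 pm–6:00 pm, 6:30 pm–7:15 pm.
That is 4 disjoint pieces.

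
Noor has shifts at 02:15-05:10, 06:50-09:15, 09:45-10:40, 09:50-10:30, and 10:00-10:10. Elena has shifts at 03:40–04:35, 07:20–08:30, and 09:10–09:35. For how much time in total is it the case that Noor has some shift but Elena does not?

A, merged: 02:15–05:10, 06:50–09:15, 09:45–10:40.
A \ B = 02:15–03:40, 04:35–05:10, 06:50–07:20, 08:30–09:10, 09:45–10:40.
Total: 1 h 25 min + 35 min + 30 min + 40 min + 55 min = 4 h 5 min.

4 h 5 min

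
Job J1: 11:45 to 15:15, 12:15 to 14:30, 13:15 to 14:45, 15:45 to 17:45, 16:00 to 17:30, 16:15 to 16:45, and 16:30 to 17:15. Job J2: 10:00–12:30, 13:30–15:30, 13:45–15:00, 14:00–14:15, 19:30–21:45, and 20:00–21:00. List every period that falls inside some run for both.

A, merged: 11:45–15:15, 15:45–17:45.
B, merged: 10:00–12:30, 13:30–15:30, 19:30–21:45.
11:45–15:15 ∩ B → 11:45–12:30, 13:30–15:15.
15:45–17:45 meets no B interval.

11:45–12:30, 13:30–15:15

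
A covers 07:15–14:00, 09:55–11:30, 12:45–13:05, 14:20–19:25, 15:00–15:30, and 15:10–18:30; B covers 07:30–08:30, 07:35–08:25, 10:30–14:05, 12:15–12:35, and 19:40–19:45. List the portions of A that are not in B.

07:15–07:30, 08:30–10:30, 14:20–19:25

First set merges to 07:15–14:00, 14:20–19:25.
Second set merges to 07:30–08:30, 10:30–14:05, 19:40–19:45.
07:15–14:00 with B removed leaves 07:15–07:30, 08:30–10:30.
14:20–19:25 is untouched.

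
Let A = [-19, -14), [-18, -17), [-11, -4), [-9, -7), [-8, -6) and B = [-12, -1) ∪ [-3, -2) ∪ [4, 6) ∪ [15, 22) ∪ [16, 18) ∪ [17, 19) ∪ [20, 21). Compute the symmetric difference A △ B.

[-19, -14) ∪ [-12, -11) ∪ [-4, -1) ∪ [4, 6) ∪ [15, 22)

A, merged: [-19, -14), [-11, -4).
B, merged: [-12, -1), [4, 6), [15, 22).
Only in the first: [-19, -14).
Only in the second: [-12, -11), [-4, -1), [4, 6), [15, 22).
Together these are the periods covered by exactly one.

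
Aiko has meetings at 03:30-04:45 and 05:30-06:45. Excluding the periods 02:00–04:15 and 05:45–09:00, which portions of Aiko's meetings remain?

04:15–04:45, 05:30–05:45

03:30–04:45 with B removed leaves 04:15–04:45.
05:30–06:45 with B removed leaves 05:30–05:45.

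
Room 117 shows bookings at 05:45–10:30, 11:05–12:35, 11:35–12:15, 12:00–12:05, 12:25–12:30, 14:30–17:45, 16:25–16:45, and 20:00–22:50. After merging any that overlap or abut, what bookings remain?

05:45–10:30, 11:05–12:35, 14:30–17:45, 20:00–22:50

11:05–12:35 is disjoint → start new block.
11:35–12:15 overlaps/touches 11:05–12:35 → extend to 11:05–12:35.
12:00–12:05 overlaps/touches 11:05–12:35 → extend to 11:05–12:35.
12:25–12:30 overlaps/touches 11:05–12:35 → extend to 11:05–12:35.
14:30–17:45 is disjoint → start new block.
16:25–16:45 overlaps/touches 14:30–17:45 → extend to 14:30–17:45.
20:00–22:50 is disjoint → start new block.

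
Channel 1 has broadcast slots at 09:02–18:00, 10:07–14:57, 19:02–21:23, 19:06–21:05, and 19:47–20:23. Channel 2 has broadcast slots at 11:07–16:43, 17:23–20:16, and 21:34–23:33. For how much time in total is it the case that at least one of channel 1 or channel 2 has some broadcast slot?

Merge the first list: 09:02–18:00, 19:02–21:23.
A ∪ B = 09:02–21:23, 21:34–23:33.
Total: 12 h 21 min + 1 h 59 min = 14 h 20 min.

14 h 20 min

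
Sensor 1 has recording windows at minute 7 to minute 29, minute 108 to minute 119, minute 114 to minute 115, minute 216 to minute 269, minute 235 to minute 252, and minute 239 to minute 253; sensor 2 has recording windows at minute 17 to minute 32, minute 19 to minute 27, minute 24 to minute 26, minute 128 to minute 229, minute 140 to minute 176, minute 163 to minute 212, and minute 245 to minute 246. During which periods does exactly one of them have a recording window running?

First set merges to minute 7 to minute 29, minute 108 to minute 119, minute 216 to minute 269.
Second set merges to minute 17 to minute 32, minute 128 to minute 229, minute 245 to minute 246.
A \ B = minute 7 to minute 17, minute 108 to minute 119, minute 229 to minute 245, minute 246 to minute 269.
B \ A = minute 29 to minute 32, minute 128 to minute 216.
Union of the two gives the symmetric difference.

minute 7 to minute 17, minute 29 to minute 32, minute 108 to minute 119, minute 128 to minute 216, minute 229 to minute 245, minute 246 to minute 269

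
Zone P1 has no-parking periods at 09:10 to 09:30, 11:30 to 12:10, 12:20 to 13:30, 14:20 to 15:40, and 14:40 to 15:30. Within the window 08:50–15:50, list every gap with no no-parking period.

The merged coverage is 09:10–09:30, 11:30–12:10, 12:20–13:30, 14:20–15:40.
Complement within 08:50–15:50: 08:50–09:10, 09:30–11:30, 12:10–12:20, 13:30–14:20, 15:40–15:50.

08:50–09:10, 09:30–11:30, 12:10–12:20, 13:30–14:20, 15:40–15:50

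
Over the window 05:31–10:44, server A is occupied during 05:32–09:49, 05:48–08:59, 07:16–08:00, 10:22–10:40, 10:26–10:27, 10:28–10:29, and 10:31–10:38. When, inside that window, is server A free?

05:31-05:32, 09:49-10:22, 10:40-10:44

After merging, the occupied span is 05:32-09:49, 10:22-10:40.
Uncovered inside 05:31-10:44: 05:31-05:32, 09:49-10:22, 10:40-10:44.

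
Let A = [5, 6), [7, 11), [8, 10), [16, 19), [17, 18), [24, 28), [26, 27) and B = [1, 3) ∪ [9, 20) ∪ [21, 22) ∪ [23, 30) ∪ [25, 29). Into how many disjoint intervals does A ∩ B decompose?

A, merged: [5, 6), [7, 11), [16, 19), [24, 28).
B, merged: [1, 3), [9, 20), [21, 22), [23, 30).
A ∩ B = [9, 11), [16, 19), [24, 28).
That is 3 disjoint pieces.

3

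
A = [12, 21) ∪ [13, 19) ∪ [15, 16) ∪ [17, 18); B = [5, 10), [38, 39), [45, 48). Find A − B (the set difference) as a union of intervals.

First set merges to [12, 21).
[12, 21) is untouched.

[12, 21)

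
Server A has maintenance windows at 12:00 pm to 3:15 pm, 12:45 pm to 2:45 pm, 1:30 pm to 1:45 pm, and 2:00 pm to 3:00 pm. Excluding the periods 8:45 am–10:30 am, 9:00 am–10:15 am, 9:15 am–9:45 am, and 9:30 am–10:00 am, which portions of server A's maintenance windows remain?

12:00 pm–3:15 pm

First set merges to 12:00 pm–3:15 pm.
Second set merges to 8:45 am–10:30 am.
12:00 pm–3:15 pm is untouched.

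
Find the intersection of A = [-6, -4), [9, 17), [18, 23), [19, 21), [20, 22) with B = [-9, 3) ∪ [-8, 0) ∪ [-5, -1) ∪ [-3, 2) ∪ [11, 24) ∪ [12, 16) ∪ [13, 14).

[-6, -4) ∪ [11, 17) ∪ [18, 23)

Merge the first list: [-6, -4), [9, 17), [18, 23).
Merge the second list: [-9, 3), [11, 24).
[-6, -4) meets the second set on [-6, -4).
[9, 17) meets the second set on [11, 17).
[18, 23) meets the second set on [18, 23).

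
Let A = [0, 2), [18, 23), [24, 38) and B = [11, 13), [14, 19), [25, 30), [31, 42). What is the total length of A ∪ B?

A ∪ B = [0, 2), [11, 13), [14, 23), [24, 42).
Total: 2 + 2 + 9 + 18 = 31.

31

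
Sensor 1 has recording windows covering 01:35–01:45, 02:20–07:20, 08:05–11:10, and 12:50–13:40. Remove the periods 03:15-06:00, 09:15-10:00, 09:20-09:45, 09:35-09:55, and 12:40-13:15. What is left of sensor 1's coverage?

Merge the second list: 03:15–06:00, 09:15–10:00, 12:40–13:15.
01:35–01:45: nothing removed.
02:20–07:20 \ B = 02:20–03:15, 06:00–07:20.
08:05–11:10 \ B = 08:05–09:15, 10:00–11:10.
12:50–13:40 \ B = 13:15–13:40.

01:35–01:45, 02:20–03:15, 06:00–07:20, 08:05–09:15, 10:00–11:10, 13:15–13:40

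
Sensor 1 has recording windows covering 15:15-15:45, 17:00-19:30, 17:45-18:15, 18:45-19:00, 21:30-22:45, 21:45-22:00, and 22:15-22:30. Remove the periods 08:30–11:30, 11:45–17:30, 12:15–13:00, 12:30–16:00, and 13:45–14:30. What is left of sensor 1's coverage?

17:30–19:30, 21:30–22:45

Merge the first list: 15:15–15:45, 17:00–19:30, 21:30–22:45.
Merge the second list: 08:30–11:30, 11:45–17:30.
15:15–15:45: fully covered by B → removed.
17:00–19:30 minus B → 17:30–19:30.
21:30–22:45: no B overlap → unchanged.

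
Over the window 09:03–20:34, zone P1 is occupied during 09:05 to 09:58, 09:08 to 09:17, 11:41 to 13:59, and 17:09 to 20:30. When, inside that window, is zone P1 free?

09:03-09:05, 09:58-11:41, 13:59-17:09, 20:30-20:34

After merging, the occupied span is 09:05-09:58, 11:41-13:59, 17:09-20:30.
Complement within 09:03-20:34: 09:03-09:05, 09:58-11:41, 13:59-17:09, 20:30-20:34.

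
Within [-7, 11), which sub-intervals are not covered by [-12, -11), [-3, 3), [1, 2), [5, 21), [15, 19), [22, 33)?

After merging, the occupied span is [-12, -11), [-3, 3), [5, 21), [22, 33).
Gaps within [-7, 11): [-7, -3), [3, 5).

[-7, -3) ∪ [3, 5)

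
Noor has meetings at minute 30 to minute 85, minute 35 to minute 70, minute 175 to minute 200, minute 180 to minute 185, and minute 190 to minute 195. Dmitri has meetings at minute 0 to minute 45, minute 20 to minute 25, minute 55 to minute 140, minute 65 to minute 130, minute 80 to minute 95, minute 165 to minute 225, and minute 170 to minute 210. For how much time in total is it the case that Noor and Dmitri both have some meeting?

70 minutes

Merge the first list: minute 30 to minute 85, minute 175 to minute 200.
Merge the second list: minute 0 to minute 45, minute 55 to minute 140, minute 165 to minute 225.
A ∩ B = minute 30 to minute 45, minute 55 to minute 85, minute 175 to minute 200.
Total: 15 minutes + 30 minutes + 25 minutes = 70 minutes.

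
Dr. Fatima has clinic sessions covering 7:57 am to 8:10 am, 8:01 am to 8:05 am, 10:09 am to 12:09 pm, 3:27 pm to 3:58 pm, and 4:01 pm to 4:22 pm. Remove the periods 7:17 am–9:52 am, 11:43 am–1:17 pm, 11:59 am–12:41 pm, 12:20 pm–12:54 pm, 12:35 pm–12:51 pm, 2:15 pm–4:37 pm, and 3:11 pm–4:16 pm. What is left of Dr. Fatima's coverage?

Merge the first list: 7:57 am–8:10 am, 10:09 am–12:09 pm, 3:27 pm–3:58 pm, 4:01 pm–4:22 pm.
Merge the second list: 7:17 am–9:52 am, 11:43 am–1:17 pm, 2:15 pm–4:37 pm.
7:57 am–8:10 am lies entirely inside B → drops out.
10:09 am–12:09 pm with B removed leaves 10:09 am–11:43 am.
3:27 pm–3:58 pm lies entirely inside B → drops out.
4:01 pm–4:22 pm lies entirely inside B → drops out.

10:09 am–11:43 am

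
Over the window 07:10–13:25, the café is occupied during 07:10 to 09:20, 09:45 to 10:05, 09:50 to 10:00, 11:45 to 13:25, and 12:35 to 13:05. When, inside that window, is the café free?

Covered (merged): 07:10–09:20, 09:45–10:05, 11:45–13:25.
Uncovered inside 07:10–13:25: 09:20–09:45, 10:05–11:45.

09:20–09:45, 10:05–11:45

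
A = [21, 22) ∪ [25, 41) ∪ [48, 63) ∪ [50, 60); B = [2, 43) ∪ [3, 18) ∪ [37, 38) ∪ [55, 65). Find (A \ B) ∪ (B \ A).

[2, 21) ∪ [22, 25) ∪ [41, 43) ∪ [48, 55) ∪ [63, 65)

First set merges to [21, 22), [25, 41), [48, 63).
Second set merges to [2, 43), [55, 65).
A but not B: [48, 55).
B but not A: [2, 21), [22, 25), [41, 43), [63, 65).
Combining gives A △ B.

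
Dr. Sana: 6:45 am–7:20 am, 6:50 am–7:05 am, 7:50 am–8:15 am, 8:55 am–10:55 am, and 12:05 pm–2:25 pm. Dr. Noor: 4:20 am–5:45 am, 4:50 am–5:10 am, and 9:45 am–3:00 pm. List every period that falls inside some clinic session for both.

A, merged: 6:45 am–7:20 am, 7:50 am–8:15 am, 8:55 am–10:55 am, 12:05 pm–2:25 pm.
B, merged: 4:20 am–5:45 am, 9:45 am–3:00 pm.
6:45 am–7:20 am meets no B interval.
7:50 am–8:15 am meets no B interval.
8:55 am–10:55 am ∩ B → 9:45 am–10:55 am.
12:05 pm–2:25 pm ∩ B → 12:05 pm–2:25 pm.

9:45 am–10:55 am, 12:05 pm–2:25 pm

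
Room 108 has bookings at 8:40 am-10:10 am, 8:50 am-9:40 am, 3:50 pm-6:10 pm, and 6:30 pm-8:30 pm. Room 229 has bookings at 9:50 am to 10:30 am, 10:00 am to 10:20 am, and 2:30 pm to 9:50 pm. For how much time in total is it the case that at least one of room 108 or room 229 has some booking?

9 h 10 min

First set merges to 8:40 am–10:10 am, 3:50 pm–6:10 pm, 6:30 pm–8:30 pm.
Second set merges to 9:50 am–10:30 am, 2:30 pm–9:50 pm.
A ∪ B = 8:40 am–10:30 am, 2:30 pm–9:50 pm.
Total: 1 h 50 min + 7 h 20 min = 9 h 10 min.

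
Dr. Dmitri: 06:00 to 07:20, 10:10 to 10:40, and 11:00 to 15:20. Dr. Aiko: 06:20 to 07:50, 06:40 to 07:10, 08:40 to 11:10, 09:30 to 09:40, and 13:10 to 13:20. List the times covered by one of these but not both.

06:00–06:20, 07:20–07:50, 08:40–10:10, 10:40–11:00, 11:10–13:10, 13:20–15:20

Merge the second list: 06:20–07:50, 08:40–11:10, 13:10–13:20.
A but not B: 06:00–06:20, 11:10–13:10, 13:20–15:20.
B but not A: 07:20–07:50, 08:40–10:10, 10:40–11:00.
Combining gives A △ B.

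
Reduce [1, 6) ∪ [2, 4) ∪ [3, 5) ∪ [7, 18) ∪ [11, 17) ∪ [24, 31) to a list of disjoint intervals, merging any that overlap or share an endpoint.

[2, 4) overlaps/touches [1, 6) → extend to [1, 6).
[3, 5) overlaps/touches [1, 6) → extend to [1, 6).
[7, 18) is disjoint → start new block.
[11, 17) overlaps/touches [7, 18) → extend to [7, 18).
[24, 31) is disjoint → start new block.

[1, 6) ∪ [7, 18) ∪ [24, 31)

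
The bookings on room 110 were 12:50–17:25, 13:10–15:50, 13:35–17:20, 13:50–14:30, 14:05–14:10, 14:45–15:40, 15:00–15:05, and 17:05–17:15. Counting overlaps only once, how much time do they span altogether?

4 h 35 min

Merged: 12:50–17:25.
Length: 4 h 35 min.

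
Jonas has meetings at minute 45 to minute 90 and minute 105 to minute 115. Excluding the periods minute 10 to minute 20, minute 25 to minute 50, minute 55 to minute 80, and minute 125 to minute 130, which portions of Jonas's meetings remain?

minute 50 to minute 55, minute 80 to minute 90, minute 105 to minute 115

minute 45 to minute 90 minus B → minute 50 to minute 55, minute 80 to minute 90.
minute 105 to minute 115: no B overlap → unchanged.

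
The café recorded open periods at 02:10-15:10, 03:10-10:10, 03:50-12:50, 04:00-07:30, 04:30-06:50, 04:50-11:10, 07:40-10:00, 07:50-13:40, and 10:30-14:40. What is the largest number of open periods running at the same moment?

Sweep endpoints in order; track running count of active intervals.
Peak of 6 reached at 04:50.

6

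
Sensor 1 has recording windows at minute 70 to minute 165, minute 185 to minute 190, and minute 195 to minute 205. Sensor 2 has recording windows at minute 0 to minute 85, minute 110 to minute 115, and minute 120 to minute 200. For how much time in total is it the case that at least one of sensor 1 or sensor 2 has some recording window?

A ∪ B = minute 0 to minute 205.
Total: 205 minutes.

205 minutes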